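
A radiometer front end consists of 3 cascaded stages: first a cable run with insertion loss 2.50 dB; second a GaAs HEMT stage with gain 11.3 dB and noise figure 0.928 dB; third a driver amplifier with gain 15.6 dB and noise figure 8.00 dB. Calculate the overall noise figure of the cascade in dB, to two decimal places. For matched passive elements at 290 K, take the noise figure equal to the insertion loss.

Convert to linear (a loss of L dB is a gain of −L dB): F_i = 10^(NF_i/10), G_i = 10^(G_i,dB/10)
  Stage 1: F_1 = 10^(2.50/10) = 1.778, G_1 = 10^(−2.50/10) = 0.5623
  Stage 2: F_2 = 10^(0.928/10) = 1.238, G_2 = 10^(11.3/10) = 13.49
  Stage 3: F_3 = 10^(8.00/10) = 6.310, G_3 = 10^(15.6/10) = 36.31
Friis cascade:
  F = 1.778 + (1.238 − 1)/0.5623 + (6.310 − 1)/7.586 = 2.902
NF = 10 log₁₀(2.902) = 4.63 dB

4.63 dB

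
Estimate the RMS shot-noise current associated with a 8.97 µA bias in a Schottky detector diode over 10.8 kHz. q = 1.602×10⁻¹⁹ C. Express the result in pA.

176 pA

I_n = √(2qI·B)
2qI·B = 2 × 1.602×10⁻¹⁹ × 8.97×10⁻⁶ × 1.08×10⁴ = 3.10×10⁻²⁰ A²
I_n = √(3.10×10⁻²⁰) = 1.76×10⁻¹⁰ A = 176 pA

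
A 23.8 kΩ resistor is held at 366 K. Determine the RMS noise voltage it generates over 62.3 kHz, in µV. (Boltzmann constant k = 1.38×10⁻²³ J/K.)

5.47 µV

V_n = √(4kTRB)
4kTRB = 4 × 1.38×10⁻²³ × 366 × 2.38×10⁴ × 6.23×10⁴ = 3.00×10⁻¹¹ V²
V_n = √(3.00×10⁻¹¹) = 5.47×10⁻⁶ V = 5.47 µV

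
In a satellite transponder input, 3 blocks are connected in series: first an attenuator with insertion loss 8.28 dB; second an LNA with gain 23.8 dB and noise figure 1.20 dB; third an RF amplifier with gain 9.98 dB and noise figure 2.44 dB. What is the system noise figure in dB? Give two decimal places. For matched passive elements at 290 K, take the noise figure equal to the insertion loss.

Convert to linear (a loss of L dB is a gain of −L dB): F_i = 10^(NF_i/10), G_i = 10^(G_i,dB/10)
  Stage 1: F_1 = 10^(8.28/10) = 6.730, G_1 = 10^(−8.28/10) = 0.1486
  Stage 2: F_2 = 10^(1.20/10) = 1.318, G_2 = 10^(23.8/10) = 239.9
  Stage 3: F_3 = 10^(2.44/10) = 1.754, G_3 = 10^(9.98/10) = 9.954
Friis cascade:
  F = 6.730 + (1.318 − 1)/0.1486 + (1.754 − 1)/35.65 = 8.893
NF = 10 log₁₀(8.893) = 9.49 dB

9.49 dB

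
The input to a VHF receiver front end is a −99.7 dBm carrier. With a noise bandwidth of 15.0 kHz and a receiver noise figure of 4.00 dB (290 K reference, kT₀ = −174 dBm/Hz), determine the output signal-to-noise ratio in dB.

28.5 dB

Noise floor: N = −174 + 10 log₁₀(B) + NF
10 log₁₀(1.50×10⁴) = 41.76 dB
N = −174 + 41.76 + 4.00 = −128.24 dBm
SNR = P_sig − N = −99.7 − (−128.24) = 28.54 dB → 28.5 dB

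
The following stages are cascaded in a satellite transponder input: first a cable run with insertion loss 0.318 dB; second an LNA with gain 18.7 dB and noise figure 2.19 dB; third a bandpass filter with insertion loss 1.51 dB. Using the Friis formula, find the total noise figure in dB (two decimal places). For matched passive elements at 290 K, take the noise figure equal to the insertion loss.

Convert to linear (a loss of L dB is a gain of −L dB): F_i = 10^(NF_i/10), G_i = 10^(G_i,dB/10)
  Stage 1: F_1 = 10^(0.318/10) = 1.076, G_1 = 10^(−0.318/10) = 0.9294
  Stage 2: F_2 = 10^(2.19/10) = 1.656, G_2 = 10^(18.7/10) = 74.13
  Stage 3: F_3 = 10^(1.51/10) = 1.416, G_3 = 10^(−1.51/10) = 0.7063
Friis cascade:
  F = 1.076 + (1.656 − 1)/0.9294 + (1.416 − 1)/68.90 = 1.788
NF = 10 log₁₀(1.788) = 2.52 dB

2.52 dB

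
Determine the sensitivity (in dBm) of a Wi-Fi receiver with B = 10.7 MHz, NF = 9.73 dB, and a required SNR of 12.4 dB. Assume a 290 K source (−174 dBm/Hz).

−81.6 dBm

Sensitivity = −174 + 10 log₁₀(B) + NF + SNR_min
= −174 + 70.29 + 9.73 + 12.4
= −81.58 dBm → −81.6 dBm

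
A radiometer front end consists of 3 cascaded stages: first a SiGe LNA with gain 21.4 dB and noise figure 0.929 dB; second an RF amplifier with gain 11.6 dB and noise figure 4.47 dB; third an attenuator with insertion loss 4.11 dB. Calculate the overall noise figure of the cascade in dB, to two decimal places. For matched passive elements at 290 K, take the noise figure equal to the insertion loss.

Convert to linear (a loss of L dB is a gain of −L dB): F_i = 10^(NF_i/10), G_i = 10^(G_i,dB/10)
  Stage 1: F_1 = 10^(0.929/10) = 1.239, G_1 = 10^(21.4/10) = 138.0
  Stage 2: F_2 = 10^(4.47/10) = 2.799, G_2 = 10^(11.6/10) = 14.45
  Stage 3: F_3 = 10^(4.11/10) = 2.576, G_3 = 10^(−4.11/10) = 0.3882
Friis cascade:
  F = 1.239 + (2.799 − 1)/138.0 + (2.576 − 1)/1995 = 1.252
NF = 10 log₁₀(1.252) = 0.98 dB

0.98 dB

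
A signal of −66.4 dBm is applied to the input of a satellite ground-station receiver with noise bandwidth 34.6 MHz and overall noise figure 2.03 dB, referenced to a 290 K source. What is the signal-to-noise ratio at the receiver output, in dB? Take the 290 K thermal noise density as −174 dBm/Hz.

30.2 dB

Noise floor: N = −174 + 10 log₁₀(B) + NF
10 log₁₀(3.46×10⁷) = 75.39 dB
N = −174 + 75.39 + 2.03 = −96.58 dBm
SNR = P_sig − N = −66.4 − (−96.58) = 30.18 dB → 30.2 dB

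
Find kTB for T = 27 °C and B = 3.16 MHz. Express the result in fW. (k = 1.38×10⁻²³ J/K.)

13.1 fW

T = 27 °C + 273.15 = 300.15 K
P_n = kTB = 1.38×10⁻²³ × 300.15 × 3.16×10⁶ = 1.31×10⁻¹⁴ W = 13.1 fW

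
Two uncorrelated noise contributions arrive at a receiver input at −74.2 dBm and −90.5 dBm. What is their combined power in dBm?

−74.1 dBm

Convert to linear, add, convert back:
P₁ = 3.80×10⁻¹¹ W, P₂ = 8.91×10⁻¹³ W
P_tot = 3.89×10⁻¹¹ W → 10 log₁₀(P_tot / 10⁻³) = −74.1 dBm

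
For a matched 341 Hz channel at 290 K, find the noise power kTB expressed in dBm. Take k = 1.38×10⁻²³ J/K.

−148.6 dBm

P_n = kTB = 1.38×10⁻²³ × 290 × 3.41×10² = 1.36×10⁻¹⁸ W
In dBm: 10 log₁₀(1.36×10⁻¹⁸ / 10⁻³) = −148.6 dBm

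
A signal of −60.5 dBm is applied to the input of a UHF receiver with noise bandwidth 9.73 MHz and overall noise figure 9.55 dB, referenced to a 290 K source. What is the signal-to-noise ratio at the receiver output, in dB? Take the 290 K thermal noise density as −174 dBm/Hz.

Noise floor: N = −174 + 10 log₁₀(B) + NF
10 log₁₀(9.73×10⁶) = 69.88 dB
N = −174 + 69.88 + 9.55 = −94.57 dBm
SNR = P_sig − N = −60.5 − (−94.57) = 34.07 dB → 34.1 dB

34.1 dB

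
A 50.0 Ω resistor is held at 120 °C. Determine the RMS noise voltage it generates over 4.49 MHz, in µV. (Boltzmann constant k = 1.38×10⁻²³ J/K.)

T = 120 °C + 273.15 = 393.15 K
V_n = √(4kTRB)
4kTRB = 4 × 1.38×10⁻²³ × 393.15 × 5.00×10¹ × 4.49×10⁶ = 4.87×10⁻¹² V²
V_n = √(4.87×10⁻¹²) = 2.21×10⁻⁶ V = 2.21 µV

2.21 µV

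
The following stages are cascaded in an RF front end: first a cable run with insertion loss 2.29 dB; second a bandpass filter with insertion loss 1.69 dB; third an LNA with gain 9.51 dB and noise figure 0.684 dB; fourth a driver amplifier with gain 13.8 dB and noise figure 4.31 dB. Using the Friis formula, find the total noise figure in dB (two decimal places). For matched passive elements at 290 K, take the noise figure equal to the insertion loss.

Convert to linear (a loss of L dB is a gain of −L dB): F_i = 10^(NF_i/10), G_i = 10^(G_i,dB/10)
  Stage 1: F_1 = 10^(2.29/10) = 1.694, G_1 = 10^(−2.29/10) = 0.5902
  Stage 2: F_2 = 10^(1.69/10) = 1.476, G_2 = 10^(−1.69/10) = 0.6776
  Stage 3: F_3 = 10^(0.684/10) = 1.171, G_3 = 10^(9.51/10) = 8.933
  Stage 4: F_4 = 10^(4.31/10) = 2.698, G_4 = 10^(13.8/10) = 23.99
Friis cascade:
  F = 1.694 + (1.476 − 1)/0.5902 + (1.171 − 1)/0.3999 + (2.698 − 1)/3.573 = 3.402
NF = 10 log₁₀(3.402) = 5.32 dB

5.32 dB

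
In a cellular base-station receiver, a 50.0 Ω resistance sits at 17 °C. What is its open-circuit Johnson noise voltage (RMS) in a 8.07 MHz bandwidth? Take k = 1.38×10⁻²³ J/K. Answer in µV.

T = 17 °C + 273.15 = 290.15 K
V_n = √(4kTRB)
4kTRB = 4 × 1.38×10⁻²³ × 290.15 × 5.00×10¹ × 8.07×10⁶ = 6.46×10⁻¹² V²
V_n = √(6.46×10⁻¹²) = 2.54×10⁻⁶ V = 2.54 µV

2.54 µV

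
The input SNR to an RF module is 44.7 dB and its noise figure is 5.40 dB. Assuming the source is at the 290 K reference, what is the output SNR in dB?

39.30 dB

By definition F = SNR_in/SNR_out, so in dB: SNR_out = SNR_in − NF
SNR_out = 44.7 − 5.40 = 39.30 dB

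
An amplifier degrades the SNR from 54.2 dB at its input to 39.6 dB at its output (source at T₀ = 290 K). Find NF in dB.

14.6 dB

NF (dB) = SNR_in(dB) − SNR_out(dB) when the source is at T₀
NF = 54.2 − 39.6 = 14.6 dB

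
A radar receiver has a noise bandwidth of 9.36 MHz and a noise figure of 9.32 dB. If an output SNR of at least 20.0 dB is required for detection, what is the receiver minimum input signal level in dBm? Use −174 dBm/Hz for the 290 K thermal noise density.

Sensitivity = −174 + 10 log₁₀(B) + NF + SNR_min
= −174 + 69.71 + 9.32 + 20.0
= −74.97 dBm → −75.0 dBm

−75.0 dBm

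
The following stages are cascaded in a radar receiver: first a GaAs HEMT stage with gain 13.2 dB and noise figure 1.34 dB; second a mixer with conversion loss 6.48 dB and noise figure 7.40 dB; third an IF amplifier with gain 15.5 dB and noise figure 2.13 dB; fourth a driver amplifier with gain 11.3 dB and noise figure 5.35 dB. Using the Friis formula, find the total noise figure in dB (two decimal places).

Convert to linear (a loss of L dB is a gain of −L dB): F_i = 10^(NF_i/10), G_i = 10^(G_i,dB/10)
  Stage 1: F_1 = 10^(1.34/10) = 1.361, G_1 = 10^(13.2/10) = 20.89
  Stage 2: F_2 = 10^(7.40/10) = 5.495, G_2 = 10^(−6.48/10) = 0.2249
  Stage 3: F_3 = 10^(2.13/10) = 1.633, G_3 = 10^(15.5/10) = 35.48
  Stage 4: F_4 = 10^(5.35/10) = 3.428, G_4 = 10^(11.3/10) = 13.49
Friis cascade:
  F = 1.361 + (5.495 − 1)/20.89 + (1.633 − 1)/4.699 + (3.428 − 1)/166.7 = 1.726
NF = 10 log₁₀(1.726) = 2.37 dB

2.37 dB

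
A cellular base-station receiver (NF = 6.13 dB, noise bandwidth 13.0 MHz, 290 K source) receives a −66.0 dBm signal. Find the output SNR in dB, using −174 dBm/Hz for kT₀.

30.7 dB

Noise floor: N = −174 + 10 log₁₀(B) + NF
10 log₁₀(1.30×10⁷) = 71.14 dB
N = −174 + 71.14 + 6.13 = −96.73 dBm
SNR = P_sig − N = −66.0 − (−96.73) = 30.73 dB → 30.7 dB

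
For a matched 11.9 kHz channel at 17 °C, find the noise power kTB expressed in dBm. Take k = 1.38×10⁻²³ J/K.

−133.2 dBm

T = 17 °C + 273.15 = 290.15 K
P_n = kTB = 1.38×10⁻²³ × 290.15 × 1.19×10⁴ = 4.76×10⁻¹⁷ W
In dBm: 10 log₁₀(4.76×10⁻¹⁷ / 10⁻³) = −133.2 dBm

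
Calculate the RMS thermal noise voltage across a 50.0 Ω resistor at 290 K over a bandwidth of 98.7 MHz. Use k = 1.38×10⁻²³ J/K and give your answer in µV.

8.89 µV

V_n = √(4kTRB)
4kTRB = 4 × 1.38×10⁻²³ × 290 × 5.00×10¹ × 9.87×10⁷ = 7.90×10⁻¹¹ V²
V_n = √(7.90×10⁻¹¹) = 8.89×10⁻⁶ V = 8.89 µV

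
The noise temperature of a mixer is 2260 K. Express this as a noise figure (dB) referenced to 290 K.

9.44 dB

F = 1 + T_e/T₀ = 1 + 2260/290 = 8.7931
NF = 10 log₁₀(8.7931) = 9.44 dB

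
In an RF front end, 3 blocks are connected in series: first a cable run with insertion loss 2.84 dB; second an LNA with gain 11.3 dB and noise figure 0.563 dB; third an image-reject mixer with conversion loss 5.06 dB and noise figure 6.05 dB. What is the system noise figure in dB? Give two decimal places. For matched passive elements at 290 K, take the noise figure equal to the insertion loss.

Convert to linear (a loss of L dB is a gain of −L dB): F_i = 10^(NF_i/10), G_i = 10^(G_i,dB/10)
  Stage 1: F_1 = 10^(2.84/10) = 1.923, G_1 = 10^(−2.84/10) = 0.5200
  Stage 2: F_2 = 10^(0.563/10) = 1.138, G_2 = 10^(11.3/10) = 13.49
  Stage 3: F_3 = 10^(6.05/10) = 4.027, G_3 = 10^(−5.06/10) = 0.3119
Friis cascade:
  F = 1.923 + (1.138 − 1)/0.5200 + (4.027 − 1)/7.015 = 2.621
NF = 10 log₁₀(2.621) = 4.18 dB

4.18 dB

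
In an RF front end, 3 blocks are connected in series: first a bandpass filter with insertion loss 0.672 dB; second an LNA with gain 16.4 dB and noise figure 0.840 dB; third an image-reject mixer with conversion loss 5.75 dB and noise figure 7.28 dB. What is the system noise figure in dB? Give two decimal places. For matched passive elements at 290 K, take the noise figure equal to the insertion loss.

1.85 dB

Convert to linear (a loss of L dB is a gain of −L dB): F_i = 10^(NF_i/10), G_i = 10^(G_i,dB/10)
  Stage 1: F_1 = 10^(0.672/10) = 1.167, G_1 = 10^(−0.672/10) = 0.8566
  Stage 2: F_2 = 10^(0.840/10) = 1.213, G_2 = 10^(16.4/10) = 43.65
  Stage 3: F_3 = 10^(7.28/10) = 5.346, G_3 = 10^(−5.75/10) = 0.2661
Friis cascade:
  F = 1.167 + (1.213 − 1)/0.8566 + (5.346 − 1)/37.39 = 1.533
NF = 10 log₁₀(1.533) = 1.85 dB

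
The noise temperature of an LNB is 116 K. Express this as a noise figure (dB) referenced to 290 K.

F = 1 + T_e/T₀ = 1 + 116/290 = 1.4
NF = 10 log₁₀(1.4) = 1.46 dB

1.46 dB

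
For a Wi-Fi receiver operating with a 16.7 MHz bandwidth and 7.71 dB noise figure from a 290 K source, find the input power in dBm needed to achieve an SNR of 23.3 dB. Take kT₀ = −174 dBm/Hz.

Sensitivity = −174 + 10 log₁₀(B) + NF + SNR_min
= −174 + 72.23 + 7.71 + 23.3
= −70.76 dBm → −70.8 dBm

−70.8 dBm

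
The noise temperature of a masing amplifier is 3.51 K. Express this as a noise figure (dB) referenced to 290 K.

F = 1 + T_e/T₀ = 1 + 3.51/290 = 1.0121
NF = 10 log₁₀(1.0121) = 0.052 dB

0.052 dB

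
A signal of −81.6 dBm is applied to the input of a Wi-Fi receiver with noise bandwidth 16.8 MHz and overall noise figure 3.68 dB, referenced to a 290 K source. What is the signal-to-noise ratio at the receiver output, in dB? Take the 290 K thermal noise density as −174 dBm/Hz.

Noise floor: N = −174 + 10 log₁₀(B) + NF
10 log₁₀(1.68×10⁷) = 72.25 dB
N = −174 + 72.25 + 3.68 = −98.07 dBm
SNR = P_sig − N = −81.6 − (−98.07) = 16.47 dB → 16.5 dB

16.5 dB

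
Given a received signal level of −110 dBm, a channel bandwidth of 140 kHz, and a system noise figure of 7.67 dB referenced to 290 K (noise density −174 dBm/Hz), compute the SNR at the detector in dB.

4.9 dB

Noise floor: N = −174 + 10 log₁₀(B) + NF
10 log₁₀(1.40×10⁵) = 51.46 dB
N = −174 + 51.46 + 7.67 = −114.87 dBm
SNR = P_sig − N = −110 − (−114.87) = 4.87 dB → 4.9 dB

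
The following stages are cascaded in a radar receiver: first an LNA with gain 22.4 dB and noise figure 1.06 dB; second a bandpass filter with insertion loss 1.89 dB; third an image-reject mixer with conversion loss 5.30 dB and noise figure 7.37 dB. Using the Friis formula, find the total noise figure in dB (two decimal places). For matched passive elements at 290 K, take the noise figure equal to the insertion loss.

Convert to linear (a loss of L dB is a gain of −L dB): F_i = 10^(NF_i/10), G_i = 10^(G_i,dB/10)
  Stage 1: F_1 = 10^(1.06/10) = 1.276, G_1 = 10^(22.4/10) = 173.8
  Stage 2: F_2 = 10^(1.89/10) = 1.545, G_2 = 10^(−1.89/10) = 0.6471
  Stage 3: F_3 = 10^(7.37/10) = 5.458, G_3 = 10^(−5.30/10) = 0.2951
Friis cascade:
  F = 1.276 + (1.545 − 1)/173.8 + (5.458 − 1)/112.5 = 1.319
NF = 10 log₁₀(1.319) = 1.20 dB

1.20 dB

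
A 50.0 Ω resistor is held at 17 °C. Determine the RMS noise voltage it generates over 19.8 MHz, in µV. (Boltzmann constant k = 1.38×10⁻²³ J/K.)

T = 17 °C + 273.15 = 290.15 K
V_n = √(4kTRB)
4kTRB = 4 × 1.38×10⁻²³ × 290.15 × 5.00×10¹ × 1.98×10⁷ = 1.59×10⁻¹¹ V²
V_n = √(1.59×10⁻¹¹) = 3.98×10⁻⁶ V = 3.98 µV

3.98 µV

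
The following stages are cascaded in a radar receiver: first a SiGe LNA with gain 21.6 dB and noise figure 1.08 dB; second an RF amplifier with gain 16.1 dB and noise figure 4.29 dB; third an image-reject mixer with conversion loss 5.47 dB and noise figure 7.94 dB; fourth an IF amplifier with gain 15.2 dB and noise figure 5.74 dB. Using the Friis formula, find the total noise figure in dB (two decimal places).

1.13 dB

Convert to linear (a loss of L dB is a gain of −L dB): F_i = 10^(NF_i/10), G_i = 10^(G_i,dB/10)
  Stage 1: F_1 = 10^(1.08/10) = 1.282, G_1 = 10^(21.6/10) = 144.5
  Stage 2: F_2 = 10^(4.29/10) = 2.685, G_2 = 10^(16.1/10) = 40.74
  Stage 3: F_3 = 10^(7.94/10) = 6.223, G_3 = 10^(−5.47/10) = 0.2838
  Stage 4: F_4 = 10^(5.74/10) = 3.750, G_4 = 10^(15.2/10) = 33.11
Friis cascade:
  F = 1.282 + (2.685 − 1)/144.5 + (6.223 − 1)/5888 + (3.750 − 1)/1671 = 1.297
NF = 10 log₁₀(1.297) = 1.13 dB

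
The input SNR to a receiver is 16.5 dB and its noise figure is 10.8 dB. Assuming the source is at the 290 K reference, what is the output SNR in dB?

By definition F = SNR_in/SNR_out, so in dB: SNR_out = SNR_in − NF
SNR_out = 16.5 − 10.8 = 5.7 dB

5.7 dB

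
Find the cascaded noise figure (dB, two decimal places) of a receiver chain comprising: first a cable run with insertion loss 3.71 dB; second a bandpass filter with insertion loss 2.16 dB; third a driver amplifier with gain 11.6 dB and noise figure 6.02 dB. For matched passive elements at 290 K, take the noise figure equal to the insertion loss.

Convert to linear (a loss of L dB is a gain of −L dB): F_i = 10^(NF_i/10), G_i = 10^(G_i,dB/10)
  Stage 1: F_1 = 10^(3.71/10) = 2.350, G_1 = 10^(−3.71/10) = 0.4256
  Stage 2: F_2 = 10^(2.16/10) = 1.644, G_2 = 10^(−2.16/10) = 0.6081
  Stage 3: F_3 = 10^(6.02/10) = 3.999, G_3 = 10^(11.6/10) = 14.45
Friis cascade:
  F = 2.350 + (1.644 − 1)/0.4256 + (3.999 − 1)/0.2588 = 15.45
NF = 10 log₁₀(15.45) = 11.89 dB

11.89 dB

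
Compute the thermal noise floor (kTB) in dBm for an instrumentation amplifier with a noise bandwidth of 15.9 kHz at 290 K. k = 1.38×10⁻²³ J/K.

P_n = kTB = 1.38×10⁻²³ × 290 × 1.59×10⁴ = 6.36×10⁻¹⁷ W
In dBm: 10 log₁₀(6.36×10⁻¹⁷ / 10⁻³) = −132.0 dBm

−132.0 dBm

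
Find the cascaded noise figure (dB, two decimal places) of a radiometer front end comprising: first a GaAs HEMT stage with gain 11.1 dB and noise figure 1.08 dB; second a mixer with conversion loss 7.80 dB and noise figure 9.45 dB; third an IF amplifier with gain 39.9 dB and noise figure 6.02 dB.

5.17 dB

Convert to linear (a loss of L dB is a gain of −L dB): F_i = 10^(NF_i/10), G_i = 10^(G_i,dB/10)
  Stage 1: F_1 = 10^(1.08/10) = 1.282, G_1 = 10^(11.1/10) = 12.88
  Stage 2: F_2 = 10^(9.45/10) = 8.810, G_2 = 10^(−7.80/10) = 0.1660
  Stage 3: F_3 = 10^(6.02/10) = 3.999, G_3 = 10^(39.9/10) = 9772
Friis cascade:
  F = 1.282 + (8.810 − 1)/12.88 + (3.999 − 1)/2.138 = 3.292
NF = 10 log₁₀(3.292) = 5.17 dB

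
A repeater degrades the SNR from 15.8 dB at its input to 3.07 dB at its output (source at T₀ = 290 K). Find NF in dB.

12.73 dB

NF (dB) = SNR_in(dB) − SNR_out(dB) when the source is at T₀
NF = 15.8 − 3.07 = 12.73 dB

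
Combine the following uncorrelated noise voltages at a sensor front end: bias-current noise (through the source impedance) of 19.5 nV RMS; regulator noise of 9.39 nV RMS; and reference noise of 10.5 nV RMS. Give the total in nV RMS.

24.1 nV

Uncorrelated sources add in power (mean-square): V_tot = √(ΣV_i²)
V_tot = √[(1.95×10⁻⁸)² + (9.39×10⁻⁹)² + (1.05×10⁻⁸)²] = 2.41×10⁻⁸ V = 24.1 nV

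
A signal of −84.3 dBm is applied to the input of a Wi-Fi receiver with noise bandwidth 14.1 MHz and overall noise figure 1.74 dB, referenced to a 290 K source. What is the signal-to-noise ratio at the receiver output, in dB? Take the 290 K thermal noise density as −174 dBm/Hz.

16.5 dB

Noise floor: N = −174 + 10 log₁₀(B) + NF
10 log₁₀(1.41×10⁷) = 71.49 dB
N = −174 + 71.49 + 1.74 = −100.77 dBm
SNR = P_sig − N = −84.3 − (−100.77) = 16.47 dB → 16.5 dB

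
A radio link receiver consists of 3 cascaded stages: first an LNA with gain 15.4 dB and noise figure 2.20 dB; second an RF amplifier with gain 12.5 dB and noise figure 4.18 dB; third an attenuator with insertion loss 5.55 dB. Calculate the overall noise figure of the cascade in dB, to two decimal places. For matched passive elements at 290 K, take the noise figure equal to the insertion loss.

Convert to linear (a loss of L dB is a gain of −L dB): F_i = 10^(NF_i/10), G_i = 10^(G_i,dB/10)
  Stage 1: F_1 = 10^(2.20/10) = 1.660, G_1 = 10^(15.4/10) = 34.67
  Stage 2: F_2 = 10^(4.18/10) = 2.618, G_2 = 10^(12.5/10) = 17.78
  Stage 3: F_3 = 10^(5.55/10) = 3.589, G_3 = 10^(−5.55/10) = 0.2786
Friis cascade:
  F = 1.660 + (2.618 − 1)/34.67 + (3.589 − 1)/616.6 = 1.710
NF = 10 log₁₀(1.710) = 2.33 dB

2.33 dB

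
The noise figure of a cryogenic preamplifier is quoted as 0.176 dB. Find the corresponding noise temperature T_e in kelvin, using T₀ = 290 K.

F = 10^(0.176/10) = 1.04136
T_e = (F − 1)·T₀ = (1.04136 − 1) × 290 = 12.0 K

12.0 K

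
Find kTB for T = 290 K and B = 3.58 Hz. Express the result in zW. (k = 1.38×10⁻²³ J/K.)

14.3 zW

P_n = kTB = 1.38×10⁻²³ × 290 × 3.58×10⁰ = 1.43×10⁻²⁰ W = 14.3 zW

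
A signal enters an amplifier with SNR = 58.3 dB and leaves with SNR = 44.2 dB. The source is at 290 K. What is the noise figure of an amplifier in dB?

14.1 dB

NF (dB) = SNR_in(dB) − SNR_out(dB) when the source is at T₀
NF = 58.3 − 44.2 = 14.1 dB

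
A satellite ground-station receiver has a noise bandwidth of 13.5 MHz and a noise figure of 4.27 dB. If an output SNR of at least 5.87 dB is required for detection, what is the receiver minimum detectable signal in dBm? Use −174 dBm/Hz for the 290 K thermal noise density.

Sensitivity = −174 + 10 log₁₀(B) + NF + SNR_min
= −174 + 71.3 + 4.27 + 5.87
= −92.56 dBm → −92.6 dBm

−92.6 dBm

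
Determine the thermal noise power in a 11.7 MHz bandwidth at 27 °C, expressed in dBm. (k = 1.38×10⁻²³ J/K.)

T = 27 °C + 273.15 = 300.15 K
P_n = kTB = 1.38×10⁻²³ × 300.15 × 1.17×10⁷ = 4.85×10⁻¹⁴ W
In dBm: 10 log₁₀(4.85×10⁻¹⁴ / 10⁻³) = −103.1 dBm

−103.1 dBm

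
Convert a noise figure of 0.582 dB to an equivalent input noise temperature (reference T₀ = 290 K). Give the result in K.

F = 10^(0.582/10) = 1.1434
T_e = (F − 1)·T₀ = (1.1434 − 1) × 290 = 41.6 K

41.6 K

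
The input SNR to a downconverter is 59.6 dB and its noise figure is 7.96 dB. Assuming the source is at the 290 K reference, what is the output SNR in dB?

51.64 dB

By definition F = SNR_in/SNR_out, so in dB: SNR_out = SNR_in − NF
SNR_out = 59.6 − 7.96 = 51.64 dB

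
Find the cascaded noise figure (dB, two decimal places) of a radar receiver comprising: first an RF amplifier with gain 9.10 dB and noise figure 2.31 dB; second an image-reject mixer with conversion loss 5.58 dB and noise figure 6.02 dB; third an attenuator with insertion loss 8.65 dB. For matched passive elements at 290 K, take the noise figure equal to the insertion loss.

Convert to linear (a loss of L dB is a gain of −L dB): F_i = 10^(NF_i/10), G_i = 10^(G_i,dB/10)
  Stage 1: F_1 = 10^(2.31/10) = 1.702, G_1 = 10^(9.10/10) = 8.128
  Stage 2: F_2 = 10^(6.02/10) = 3.999, G_2 = 10^(−5.58/10) = 0.2767
  Stage 3: F_3 = 10^(8.65/10) = 7.328, G_3 = 10^(−8.65/10) = 0.1365
Friis cascade:
  F = 1.702 + (3.999 − 1)/8.128 + (7.328 − 1)/2.249 = 4.885
NF = 10 log₁₀(4.885) = 6.89 dB

6.89 dB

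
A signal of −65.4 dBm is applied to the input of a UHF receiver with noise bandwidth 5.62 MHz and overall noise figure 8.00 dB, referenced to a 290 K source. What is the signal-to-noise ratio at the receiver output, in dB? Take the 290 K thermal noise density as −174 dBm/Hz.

Noise floor: N = −174 + 10 log₁₀(B) + NF
10 log₁₀(5.62×10⁶) = 67.5 dB
N = −174 + 67.5 + 8.00 = −98.50 dBm
SNR = P_sig − N = −65.4 − (−98.50) = 33.10 dB → 33.1 dB

33.1 dB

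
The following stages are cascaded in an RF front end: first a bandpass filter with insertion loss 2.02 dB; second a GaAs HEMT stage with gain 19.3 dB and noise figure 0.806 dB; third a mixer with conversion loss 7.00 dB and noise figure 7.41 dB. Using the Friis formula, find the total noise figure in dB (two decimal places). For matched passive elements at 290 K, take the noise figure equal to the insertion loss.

3.01 dB

Convert to linear (a loss of L dB is a gain of −L dB): F_i = 10^(NF_i/10), G_i = 10^(G_i,dB/10)
  Stage 1: F_1 = 10^(2.02/10) = 1.592, G_1 = 10^(−2.02/10) = 0.6281
  Stage 2: F_2 = 10^(0.806/10) = 1.204, G_2 = 10^(19.3/10) = 85.11
  Stage 3: F_3 = 10^(7.41/10) = 5.508, G_3 = 10^(−7.00/10) = 0.1995
Friis cascade:
  F = 1.592 + (1.204 − 1)/0.6281 + (5.508 − 1)/53.46 = 2.001
NF = 10 log₁₀(2.001) = 3.01 dB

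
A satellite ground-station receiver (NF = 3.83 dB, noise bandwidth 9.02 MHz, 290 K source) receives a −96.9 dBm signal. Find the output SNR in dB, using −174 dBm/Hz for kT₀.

Noise floor: N = −174 + 10 log₁₀(B) + NF
10 log₁₀(9.02×10⁶) = 69.55 dB
N = −174 + 69.55 + 3.83 = −100.62 dBm
SNR = P_sig − N = −96.9 − (−100.62) = 3.72 dB → 3.7 dB

3.7 dB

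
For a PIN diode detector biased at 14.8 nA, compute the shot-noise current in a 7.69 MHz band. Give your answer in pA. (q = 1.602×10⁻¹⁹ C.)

I_n = √(2qI·B)
2qI·B = 2 × 1.602×10⁻¹⁹ × 1.48×10⁻⁸ × 7.69×10⁶ = 3.65×10⁻²⁰ A²
I_n = √(3.65×10⁻²⁰) = 1.91×10⁻¹⁰ A = 191 pA

191 pA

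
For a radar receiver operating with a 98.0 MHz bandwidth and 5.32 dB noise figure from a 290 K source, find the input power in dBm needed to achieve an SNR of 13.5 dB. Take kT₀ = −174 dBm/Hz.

−75.3 dBm

Sensitivity = −174 + 10 log₁₀(B) + NF + SNR_min
= −174 + 79.91 + 5.32 + 13.5
= −75.27 dBm → −75.3 dBm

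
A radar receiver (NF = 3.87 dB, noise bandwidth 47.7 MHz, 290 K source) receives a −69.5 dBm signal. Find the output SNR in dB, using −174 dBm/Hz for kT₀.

23.8 dB

Noise floor: N = −174 + 10 log₁₀(B) + NF
10 log₁₀(4.77×10⁷) = 76.79 dB
N = −174 + 76.79 + 3.87 = −93.34 dBm
SNR = P_sig − N = −69.5 − (−93.34) = 23.84 dB → 23.8 dB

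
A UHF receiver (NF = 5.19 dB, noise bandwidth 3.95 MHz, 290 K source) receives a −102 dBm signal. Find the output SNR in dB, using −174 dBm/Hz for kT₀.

0.8 dB

Noise floor: N = −174 + 10 log₁₀(B) + NF
10 log₁₀(3.95×10⁶) = 65.97 dB
N = −174 + 65.97 + 5.19 = −102.84 dBm
SNR = P_sig − N = −102 − (−102.84) = 0.84 dB → 0.8 dB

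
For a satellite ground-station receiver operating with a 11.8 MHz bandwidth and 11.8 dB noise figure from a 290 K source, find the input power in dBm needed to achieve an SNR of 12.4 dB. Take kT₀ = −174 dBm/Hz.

Sensitivity = −174 + 10 log₁₀(B) + NF + SNR_min
= −174 + 70.72 + 11.8 + 12.4
= −79.08 dBm → −79.1 dBm

−79.1 dBm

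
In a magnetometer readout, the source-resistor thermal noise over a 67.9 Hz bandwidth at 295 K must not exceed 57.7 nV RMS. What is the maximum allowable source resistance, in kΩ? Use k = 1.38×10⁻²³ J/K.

3.01 kΩ

Johnson–Nyquist: V_n = √(4kTRB) ⇒ R = V_n² / (4kTB)
4kTB = 4 × 1.38×10⁻²³ × 295 × 6.79×10¹ = 1.11×10⁻¹⁸
R = (5.77×10⁻⁸)² / 1.11×10⁻¹⁸ = 3.01×10³ Ω = 3.01 kΩ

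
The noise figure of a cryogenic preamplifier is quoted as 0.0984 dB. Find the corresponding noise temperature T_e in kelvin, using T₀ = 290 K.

6.65 K

F = 10^(0.0984/10) = 1.02292
T_e = (F − 1)·T₀ = (1.02292 − 1) × 290 = 6.65 K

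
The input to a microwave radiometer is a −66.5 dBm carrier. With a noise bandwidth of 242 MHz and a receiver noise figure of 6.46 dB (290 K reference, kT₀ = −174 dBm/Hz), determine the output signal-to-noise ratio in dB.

Noise floor: N = −174 + 10 log₁₀(B) + NF
10 log₁₀(2.42×10⁸) = 83.84 dB
N = −174 + 83.84 + 6.46 = −83.70 dBm
SNR = P_sig − N = −66.5 − (−83.70) = 17.20 dB → 17.2 dB

17.2 dB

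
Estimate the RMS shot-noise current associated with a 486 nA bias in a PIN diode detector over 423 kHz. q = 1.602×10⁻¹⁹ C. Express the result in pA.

I_n = √(2qI·B)
2qI·B = 2 × 1.602×10⁻¹⁹ × 4.86×10⁻⁷ × 4.23×10⁵ = 6.59×10⁻²⁰ A²
I_n = √(6.59×10⁻²⁰) = 2.57×10⁻¹⁰ A = 257 pA

257 pA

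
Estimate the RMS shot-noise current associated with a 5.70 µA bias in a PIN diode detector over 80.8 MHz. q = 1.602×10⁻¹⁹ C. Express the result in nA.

I_n = √(2qI·B)
2qI·B = 2 × 1.602×10⁻¹⁹ × 5.70×10⁻⁶ × 8.08×10⁷ = 1.48×10⁻¹⁶ A²
I_n = √(1.48×10⁻¹⁶) = 1.21×10⁻⁸ A = 12.1 nA

12.1 nA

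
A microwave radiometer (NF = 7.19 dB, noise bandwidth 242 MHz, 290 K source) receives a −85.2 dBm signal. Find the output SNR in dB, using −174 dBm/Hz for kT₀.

−2.2 dB

Noise floor: N = −174 + 10 log₁₀(B) + NF
10 log₁₀(2.42×10⁸) = 83.84 dB
N = −174 + 83.84 + 7.19 = −82.97 dBm
SNR = P_sig − N = −85.2 − (−82.97) = −2.23 dB → −2.2 dB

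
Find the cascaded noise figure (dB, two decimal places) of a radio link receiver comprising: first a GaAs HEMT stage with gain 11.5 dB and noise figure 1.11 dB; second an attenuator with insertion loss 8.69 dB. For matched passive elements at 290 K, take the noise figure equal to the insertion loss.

2.42 dB

Convert to linear (a loss of L dB is a gain of −L dB): F_i = 10^(NF_i/10), G_i = 10^(G_i,dB/10)
  Stage 1: F_1 = 10^(1.11/10) = 1.291, G_1 = 10^(11.5/10) = 14.13
  Stage 2: F_2 = 10^(8.69/10) = 7.396, G_2 = 10^(−8.69/10) = 0.1352
Friis cascade:
  F = 1.291 + (7.396 − 1)/14.13 = 1.744
NF = 10 log₁₀(1.744) = 2.42 dB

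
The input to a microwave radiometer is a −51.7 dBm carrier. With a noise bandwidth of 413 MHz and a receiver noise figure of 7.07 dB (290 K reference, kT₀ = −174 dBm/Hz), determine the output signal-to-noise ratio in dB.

Noise floor: N = −174 + 10 log₁₀(B) + NF
10 log₁₀(4.13×10⁸) = 86.16 dB
N = −174 + 86.16 + 7.07 = −80.77 dBm
SNR = P_sig − N = −51.7 − (−80.77) = 29.07 dB → 29.1 dB

29.1 dB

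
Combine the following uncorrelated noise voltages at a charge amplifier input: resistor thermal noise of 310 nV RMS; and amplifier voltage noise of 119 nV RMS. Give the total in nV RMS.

332 nV

Uncorrelated sources add in power (mean-square): V_tot = √(ΣV_i²)
V_tot = √[(3.10×10⁻⁷)² + (1.19×10⁻⁷)²] = 3.32×10⁻⁷ V = 332 nV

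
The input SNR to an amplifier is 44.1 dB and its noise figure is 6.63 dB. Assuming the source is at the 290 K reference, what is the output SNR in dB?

By definition F = SNR_in/SNR_out, so in dB: SNR_out = SNR_in − NF
SNR_out = 44.1 − 6.63 = 37.47 dB

37.47 dB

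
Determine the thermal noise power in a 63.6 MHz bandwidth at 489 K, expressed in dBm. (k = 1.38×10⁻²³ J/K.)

−93.7 dBm

P_n = kTB = 1.38×10⁻²³ × 489 × 6.36×10⁷ = 4.29×10⁻¹³ W
In dBm: 10 log₁₀(4.29×10⁻¹³ / 10⁻³) = −93.7 dBm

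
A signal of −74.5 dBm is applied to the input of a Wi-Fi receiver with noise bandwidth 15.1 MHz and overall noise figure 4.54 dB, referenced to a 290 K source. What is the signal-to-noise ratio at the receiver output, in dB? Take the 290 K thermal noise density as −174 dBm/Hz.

Noise floor: N = −174 + 10 log₁₀(B) + NF
10 log₁₀(1.51×10⁷) = 71.79 dB
N = −174 + 71.79 + 4.54 = −97.67 dBm
SNR = P_sig − N = −74.5 − (−97.67) = 23.17 dB → 23.2 dB

23.2 dB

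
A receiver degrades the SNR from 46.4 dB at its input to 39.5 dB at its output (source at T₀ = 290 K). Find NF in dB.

NF (dB) = SNR_in(dB) − SNR_out(dB) when the source is at T₀
NF = 46.4 − 39.5 = 6.9 dB

6.9 dB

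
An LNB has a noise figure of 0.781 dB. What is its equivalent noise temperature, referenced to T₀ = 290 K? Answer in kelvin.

F = 10^(0.781/10) = 1.19702
T_e = (F − 1)·T₀ = (1.19702 − 1) × 290 = 57.1 K

57.1 K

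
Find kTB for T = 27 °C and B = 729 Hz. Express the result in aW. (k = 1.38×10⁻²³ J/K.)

3.02 aW

T = 27 °C + 273.15 = 300.15 K
P_n = kTB = 1.38×10⁻²³ × 300.15 × 7.29×10² = 3.02×10⁻¹⁸ W = 3.02 aW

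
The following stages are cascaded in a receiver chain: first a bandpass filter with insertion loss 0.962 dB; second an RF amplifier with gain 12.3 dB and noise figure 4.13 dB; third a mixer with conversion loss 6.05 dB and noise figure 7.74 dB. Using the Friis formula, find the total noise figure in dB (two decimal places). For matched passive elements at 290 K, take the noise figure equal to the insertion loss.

Convert to linear (a loss of L dB is a gain of −L dB): F_i = 10^(NF_i/10), G_i = 10^(G_i,dB/10)
  Stage 1: F_1 = 10^(0.962/10) = 1.248, G_1 = 10^(−0.962/10) = 0.8013
  Stage 2: F_2 = 10^(4.13/10) = 2.588, G_2 = 10^(12.3/10) = 16.98
  Stage 3: F_3 = 10^(7.74/10) = 5.943, G_3 = 10^(−6.05/10) = 0.2483
Friis cascade:
  F = 1.248 + (2.588 − 1)/0.8013 + (5.943 − 1)/13.61 = 3.593
NF = 10 log₁₀(3.593) = 5.55 dB

5.55 dB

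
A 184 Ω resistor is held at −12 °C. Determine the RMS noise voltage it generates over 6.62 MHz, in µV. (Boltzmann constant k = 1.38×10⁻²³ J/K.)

4.19 µV

T = −12 °C + 273.15 = 261.15 K
V_n = √(4kTRB)
4kTRB = 4 × 1.38×10⁻²³ × 261.15 × 1.84×10² × 6.62×10⁶ = 1.76×10⁻¹¹ V²
V_n = √(1.76×10⁻¹¹) = 4.19×10⁻⁶ V = 4.19 µV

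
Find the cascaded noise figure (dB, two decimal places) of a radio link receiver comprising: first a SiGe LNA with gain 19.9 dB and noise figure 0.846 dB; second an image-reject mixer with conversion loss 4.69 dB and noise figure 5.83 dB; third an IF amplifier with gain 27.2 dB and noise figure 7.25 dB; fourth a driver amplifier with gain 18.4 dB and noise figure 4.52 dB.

Convert to linear (a loss of L dB is a gain of −L dB): F_i = 10^(NF_i/10), G_i = 10^(G_i,dB/10)
  Stage 1: F_1 = 10^(0.846/10) = 1.215, G_1 = 10^(19.9/10) = 97.72
  Stage 2: F_2 = 10^(5.83/10) = 3.828, G_2 = 10^(−4.69/10) = 0.3396
  Stage 3: F_3 = 10^(7.25/10) = 5.309, G_3 = 10^(27.2/10) = 524.8
  Stage 4: F_4 = 10^(4.52/10) = 2.831, G_4 = 10^(18.4/10) = 69.18
Friis cascade:
  F = 1.215 + (3.828 − 1)/97.72 + (5.309 − 1)/33.19 + (2.831 − 1)/1.742×10⁴ = 1.374
NF = 10 log₁₀(1.374) = 1.38 dB

1.38 dB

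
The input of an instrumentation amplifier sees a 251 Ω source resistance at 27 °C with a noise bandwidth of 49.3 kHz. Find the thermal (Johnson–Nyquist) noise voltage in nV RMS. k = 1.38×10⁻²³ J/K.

T = 27 °C + 273.15 = 300.15 K
V_n = √(4kTRB)
4kTRB = 4 × 1.38×10⁻²³ × 300.15 × 2.51×10² × 4.93×10⁴ = 2.05×10⁻¹³ V²
V_n = √(2.05×10⁻¹³) = 4.53×10⁻⁷ V = 453 nV

453 nV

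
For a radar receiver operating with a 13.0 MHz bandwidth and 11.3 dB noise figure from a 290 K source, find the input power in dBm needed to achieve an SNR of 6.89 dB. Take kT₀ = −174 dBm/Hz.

−84.7 dBm

Sensitivity = −174 + 10 log₁₀(B) + NF + SNR_min
= −174 + 71.14 + 11.3 + 6.89
= −84.67 dBm → −84.7 dBm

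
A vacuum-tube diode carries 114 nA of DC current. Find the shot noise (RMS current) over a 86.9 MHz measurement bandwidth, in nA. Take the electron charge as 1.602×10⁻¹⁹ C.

1.78 nA

I_n = √(2qI·B)
2qI·B = 2 × 1.602×10⁻¹⁹ × 1.14×10⁻⁷ × 8.69×10⁷ = 3.17×10⁻¹⁸ A²
I_n = √(3.17×10⁻¹⁸) = 1.78×10⁻⁹ A = 1.78 nA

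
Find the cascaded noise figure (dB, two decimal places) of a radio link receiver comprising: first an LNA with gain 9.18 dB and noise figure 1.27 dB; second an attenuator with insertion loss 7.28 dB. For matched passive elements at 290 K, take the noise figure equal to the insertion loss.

Convert to linear (a loss of L dB is a gain of −L dB): F_i = 10^(NF_i/10), G_i = 10^(G_i,dB/10)
  Stage 1: F_1 = 10^(1.27/10) = 1.340, G_1 = 10^(9.18/10) = 8.279
  Stage 2: F_2 = 10^(7.28/10) = 5.346, G_2 = 10^(−7.28/10) = 0.1871
Friis cascade:
  F = 1.340 + (5.346 − 1)/8.279 = 1.865
NF = 10 log₁₀(1.865) = 2.71 dB

2.71 dB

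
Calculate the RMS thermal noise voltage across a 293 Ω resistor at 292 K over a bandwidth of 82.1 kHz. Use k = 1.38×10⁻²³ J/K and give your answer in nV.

623 nV

V_n = √(4kTRB)
4kTRB = 4 × 1.38×10⁻²³ × 292 × 2.93×10² × 8.21×10⁴ = 3.88×10⁻¹³ V²
V_n = √(3.88×10⁻¹³) = 6.23×10⁻⁷ V = 623 nV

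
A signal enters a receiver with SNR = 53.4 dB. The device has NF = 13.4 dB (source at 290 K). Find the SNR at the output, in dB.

By definition F = SNR_in/SNR_out, so in dB: SNR_out = SNR_in − NF
SNR_out = 53.4 − 13.4 = 40.0 dB

40.0 dB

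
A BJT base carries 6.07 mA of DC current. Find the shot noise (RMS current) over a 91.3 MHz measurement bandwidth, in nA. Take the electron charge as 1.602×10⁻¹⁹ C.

421 nA

I_n = √(2qI·B)
2qI·B = 2 × 1.602×10⁻¹⁹ × 6.07×10⁻³ × 9.13×10⁷ = 1.78×10⁻¹³ A²
I_n = √(1.78×10⁻¹³) = 4.21×10⁻⁷ A = 421 nA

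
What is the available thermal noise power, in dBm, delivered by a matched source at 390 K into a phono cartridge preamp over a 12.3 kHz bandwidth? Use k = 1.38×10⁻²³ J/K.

P_n = kTB = 1.38×10⁻²³ × 390 × 1.23×10⁴ = 6.62×10⁻¹⁷ W
In dBm: 10 log₁₀(6.62×10⁻¹⁷ / 10⁻³) = −131.8 dBm

−131.8 dBm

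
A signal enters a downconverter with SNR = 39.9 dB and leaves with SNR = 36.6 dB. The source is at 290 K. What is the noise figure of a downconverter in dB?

3.3 dB

NF (dB) = SNR_in(dB) − SNR_out(dB) when the source is at T₀
NF = 39.9 − 36.6 = 3.3 dB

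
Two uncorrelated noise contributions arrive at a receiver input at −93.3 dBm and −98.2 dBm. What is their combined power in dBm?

Convert to linear, add, convert back:
P₁ = 4.68×10⁻¹³ W, P₂ = 1.51×10⁻¹³ W
P_tot = 6.19×10⁻¹³ W → 10 log₁₀(P_tot / 10⁻³) = −92.1 dBm

−92.1 dBm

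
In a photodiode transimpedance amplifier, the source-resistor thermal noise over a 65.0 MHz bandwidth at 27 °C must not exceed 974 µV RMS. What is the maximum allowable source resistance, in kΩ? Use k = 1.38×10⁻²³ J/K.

881 kΩ

T = 27 °C + 273.15 = 300.15 K
Johnson–Nyquist: V_n = √(4kTRB) ⇒ R = V_n² / (4kTB)
4kTB = 4 × 1.38×10⁻²³ × 300.15 × 6.50×10⁷ = 1.08×10⁻¹²
R = (9.74×10⁻⁴)² / 1.08×10⁻¹² = 8.81×10⁵ Ω = 881 kΩ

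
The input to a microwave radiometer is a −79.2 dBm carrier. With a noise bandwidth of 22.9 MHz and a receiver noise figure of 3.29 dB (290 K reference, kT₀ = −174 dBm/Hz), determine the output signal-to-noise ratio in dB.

17.9 dB

Noise floor: N = −174 + 10 log₁₀(B) + NF
10 log₁₀(2.29×10⁷) = 73.6 dB
N = −174 + 73.6 + 3.29 = −97.11 dBm
SNR = P_sig − N = −79.2 − (−97.11) = 17.91 dB → 17.9 dB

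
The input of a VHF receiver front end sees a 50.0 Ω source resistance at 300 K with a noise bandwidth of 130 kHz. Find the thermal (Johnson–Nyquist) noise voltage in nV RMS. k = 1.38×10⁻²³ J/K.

328 nV

V_n = √(4kTRB)
4kTRB = 4 × 1.38×10⁻²³ × 300 × 5.00×10¹ × 1.30×10⁵ = 1.08×10⁻¹³ V²
V_n = √(1.08×10⁻¹³) = 3.28×10⁻⁷ V = 328 nV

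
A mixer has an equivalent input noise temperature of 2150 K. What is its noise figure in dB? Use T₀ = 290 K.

F = 1 + T_e/T₀ = 1 + 2150/290 = 8.41379
NF = 10 log₁₀(8.41379) = 9.25 dB

9.25 dB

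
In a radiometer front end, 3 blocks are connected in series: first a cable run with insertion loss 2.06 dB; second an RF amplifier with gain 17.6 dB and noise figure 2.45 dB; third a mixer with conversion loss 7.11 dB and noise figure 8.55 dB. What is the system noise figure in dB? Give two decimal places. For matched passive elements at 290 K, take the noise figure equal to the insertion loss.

4.77 dB

Convert to linear (a loss of L dB is a gain of −L dB): F_i = 10^(NF_i/10), G_i = 10^(G_i,dB/10)
  Stage 1: F_1 = 10^(2.06/10) = 1.607, G_1 = 10^(−2.06/10) = 0.6223
  Stage 2: F_2 = 10^(2.45/10) = 1.758, G_2 = 10^(17.6/10) = 57.54
  Stage 3: F_3 = 10^(8.55/10) = 7.161, G_3 = 10^(−7.11/10) = 0.1945
Friis cascade:
  F = 1.607 + (1.758 − 1)/0.6223 + (7.161 − 1)/35.81 = 2.997
NF = 10 log₁₀(2.997) = 4.77 dB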